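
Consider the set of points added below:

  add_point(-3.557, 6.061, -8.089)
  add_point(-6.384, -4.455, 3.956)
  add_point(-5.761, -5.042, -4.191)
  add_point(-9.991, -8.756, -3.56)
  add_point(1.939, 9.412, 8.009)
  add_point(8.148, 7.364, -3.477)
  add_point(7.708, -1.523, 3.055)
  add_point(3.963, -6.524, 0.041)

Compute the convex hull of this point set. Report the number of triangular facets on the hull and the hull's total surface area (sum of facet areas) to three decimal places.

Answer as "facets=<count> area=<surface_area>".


8 of the 8 inputs are extreme points: [0, 1, 2, 3, 4, 5, 6, 7].

Facet areas (half cross-product norm):
  f1: (p4, p0, p5) → 83.1466
  f2: (p6, p4, p5) → 66.5865
  f3: (p7, p0, p5) → 90.8995
  f4: (p7, p6, p5) → 35.9362
  f5: (p2, p0, p3) → 21.1403
  f6: (p2, p7, p3) → 25.4593
  f7: (p2, p7, p0) → 63.8391
  f8: (p1, p6, p4) → 92.2143
  f9: (p1, p7, p6) → 38.1429
  f10: (p1, p7, p3) → 52.7867
  f11: (p1, p0, p3) → 74.1108
  f12: (p1, p4, p0) → 121.2092
Σ area = 765.471

Euler characteristic 8−18+12 = 2 ✓

facets=12 area=765.471


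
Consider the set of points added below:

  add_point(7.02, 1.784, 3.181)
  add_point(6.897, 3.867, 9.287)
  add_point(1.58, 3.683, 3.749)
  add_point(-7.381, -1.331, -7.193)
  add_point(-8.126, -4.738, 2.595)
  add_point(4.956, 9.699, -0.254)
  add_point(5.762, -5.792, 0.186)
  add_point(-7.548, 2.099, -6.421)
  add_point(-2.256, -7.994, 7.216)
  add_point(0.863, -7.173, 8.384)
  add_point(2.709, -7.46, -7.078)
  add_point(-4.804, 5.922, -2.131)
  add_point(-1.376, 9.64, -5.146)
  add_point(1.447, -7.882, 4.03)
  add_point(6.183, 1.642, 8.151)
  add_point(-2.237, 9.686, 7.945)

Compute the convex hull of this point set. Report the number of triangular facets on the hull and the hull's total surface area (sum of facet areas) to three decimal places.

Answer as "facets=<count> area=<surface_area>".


facets=26 area=966.248

Hull vertices (15/16): indices [0, 1, 3, 4, 5, 6, 7, 8, 9, 10, 11, 12, 13, 14, 15].

Per-facet area ½‖(b−a)×(c−a)‖:
  f1: (p10, p3, p4) → 60.9081
  f2: (p10, p5, p0) → 62.5086
  f3: (p1, p5, p0) → 28.5447
  f4: (p1, p15, p5) → 52.8770
  f5: (p12, p15, p5) → 43.5533
  f6: (p12, p10, p5) → 70.3437
  f7: (p12, p10, p3) → 74.7430
  f8: (p6, p10, p0) → 27.1383
  f9: (p6, p13, p10) → 24.0979
  f10: (p6, p1, p0) → 20.4881
  f11: (p9, p1, p15) → 68.7124
  f12: (p9, p6, p13) → 10.3900
  f13: (p7, p12, p3) → 11.5103
  f14: (p7, p3, p4) → 18.1765
  f15: (p7, p15, p4) → 89.3590
  f16: (p8, p9, p13) → 7.3857
  f17: (p8, p10, p4) → 58.5912
  f18: (p8, p13, p10) → 18.5698
  f19: (p8, p15, p4) → 66.8380
  f20: (p8, p9, p15) → 29.3525
  f21: (p14, p6, p1) → 5.7511
  f22: (p14, p9, p1) → 6.7122
  f23: (p14, p9, p6) → 45.4535
  f24: (p11, p12, p15) → 32.3319
  f25: (p11, p7, p15) → 13.9425
  f26: (p11, p7, p12) → 17.9683
Σ area = 966.248

Euler: V−E+F = 15−39+26 = 2.


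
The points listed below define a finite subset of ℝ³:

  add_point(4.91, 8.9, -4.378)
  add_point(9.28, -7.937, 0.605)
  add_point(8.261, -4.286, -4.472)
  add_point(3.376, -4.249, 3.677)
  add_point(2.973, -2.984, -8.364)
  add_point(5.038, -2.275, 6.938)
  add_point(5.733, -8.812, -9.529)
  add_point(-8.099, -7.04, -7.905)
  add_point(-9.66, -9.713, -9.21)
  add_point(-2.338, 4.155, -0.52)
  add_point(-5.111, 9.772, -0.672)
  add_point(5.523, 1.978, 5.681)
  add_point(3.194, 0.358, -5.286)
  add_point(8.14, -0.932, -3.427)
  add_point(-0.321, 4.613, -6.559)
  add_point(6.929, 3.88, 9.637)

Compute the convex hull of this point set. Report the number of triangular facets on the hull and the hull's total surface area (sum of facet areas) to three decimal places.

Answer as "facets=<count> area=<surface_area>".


Extreme-point indices: [0, 1, 2, 3, 4, 5, 6, 8, 10, 13, 14, 15] — 12 of 16 on the boundary.

Area of each hull facet:
  f1: (p6, p1, p8) → 78.8703
  f2: (p5, p10, p8) → 179.9736
  f3: (p14, p10, p8) → 76.1835
  f4: (p3, p1, p8) → 72.2591
  f5: (p3, p5, p8) → 13.9664
  f6: (p3, p5, p1) → 15.3717
  f7: (p4, p6, p8) → 46.9030
  f8: (p4, p14, p8) → 60.5065
  f9: (p0, p4, p6) → 23.4929
  f10: (p0, p4, p14) → 28.5283
  f11: (p0, p14, p10) → 32.2288
  f12: (p2, p0, p6) → 41.9449
  f13: (p2, p13, p0) → 8.4627
  f14: (p2, p6, p1) → 22.1811
  f15: (p2, p13, p1) → 10.5609
  f16: (p15, p13, p0) → 69.9768
  f17: (p15, p5, p10) → 58.5948
  f18: (p15, p0, p10) → 79.3554
  f19: (p15, p5, p1) → 24.8282
  f20: (p15, p13, p1) → 56.3522
Σ area = 1000.541

Euler: V−E+F = 12−30+20 = 2.

facets=20 area=1000.541


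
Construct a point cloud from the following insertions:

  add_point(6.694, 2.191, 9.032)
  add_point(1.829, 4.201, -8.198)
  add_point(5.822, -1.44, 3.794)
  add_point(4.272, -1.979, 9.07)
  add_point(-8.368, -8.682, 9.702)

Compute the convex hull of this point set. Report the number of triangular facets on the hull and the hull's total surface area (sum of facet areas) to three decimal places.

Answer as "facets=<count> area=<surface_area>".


5 of the 5 inputs are extreme points: [0, 1, 2, 3, 4].

Per-facet area ½‖(b−a)×(c−a)‖:
  f1: (p1, p0, p4) → 166.2557
  f2: (p2, p1, p4) → 114.3231
  f3: (p2, p1, p0) → 38.1728
  f4: (p3, p0, p4) → 18.2834
  f5: (p3, p2, p4) → 37.2732
  f6: (p3, p2, p0) → 12.9570
Σ area = 387.265

Check V−E+F: 5 − 9 + 6 = 2.

facets=6 area=387.265


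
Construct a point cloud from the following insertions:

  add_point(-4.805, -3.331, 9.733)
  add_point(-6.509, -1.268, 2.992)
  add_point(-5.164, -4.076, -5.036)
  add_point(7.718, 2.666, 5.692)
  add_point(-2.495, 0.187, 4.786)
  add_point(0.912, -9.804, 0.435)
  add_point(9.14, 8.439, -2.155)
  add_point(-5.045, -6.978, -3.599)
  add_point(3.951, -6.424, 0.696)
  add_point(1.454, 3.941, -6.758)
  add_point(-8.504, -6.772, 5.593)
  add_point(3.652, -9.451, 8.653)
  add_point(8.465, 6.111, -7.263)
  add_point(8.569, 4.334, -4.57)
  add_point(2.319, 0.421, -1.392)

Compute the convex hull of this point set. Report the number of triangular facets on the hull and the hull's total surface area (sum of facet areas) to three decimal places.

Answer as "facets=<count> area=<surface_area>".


facets=24 area=808.170

14 of the 15 inputs are extreme points: [0, 1, 2, 3, 4, 5, 6, 7, 8, 9, 10, 11, 12, 13].

Facet areas (half cross-product norm):
  f1: (p11, p5, p10) → 47.5486
  f2: (p11, p0, p10) → 34.1535
  f3: (p7, p5, p10) → 37.1242
  f4: (p7, p2, p10) → 14.7011
  f5: (p12, p7, p5) → 72.6606
  f6: (p12, p7, p2) → 23.0355
  f7: (p1, p0, p10) → 19.4231
  f8: (p1, p2, p10) → 27.2810
  f9: (p3, p0, p6) → 57.4231
  f10: (p3, p11, p0) → 66.3706
  f11: (p8, p11, p5) → 18.8548
  f12: (p8, p12, p5) → 22.7779
  f13: (p4, p0, p6) → 24.8580
  f14: (p4, p1, p6) → 28.5371
  f15: (p4, p1, p0) → 14.7847
  f16: (p9, p12, p2) → 21.3742
  f17: (p9, p1, p2) → 45.3664
  f18: (p9, p12, p6) → 20.4822
  f19: (p9, p1, p6) → 65.3297
  f20: (p13, p3, p11) → 62.8634
  f21: (p13, p8, p11) → 39.3875
  f22: (p13, p8, p12) → 12.6514
  f23: (p13, p12, p6) → 7.7337
  f24: (p13, p3, p6) → 23.4482
Σ area = 808.170

Euler characteristic 14−36+24 = 2 ✓


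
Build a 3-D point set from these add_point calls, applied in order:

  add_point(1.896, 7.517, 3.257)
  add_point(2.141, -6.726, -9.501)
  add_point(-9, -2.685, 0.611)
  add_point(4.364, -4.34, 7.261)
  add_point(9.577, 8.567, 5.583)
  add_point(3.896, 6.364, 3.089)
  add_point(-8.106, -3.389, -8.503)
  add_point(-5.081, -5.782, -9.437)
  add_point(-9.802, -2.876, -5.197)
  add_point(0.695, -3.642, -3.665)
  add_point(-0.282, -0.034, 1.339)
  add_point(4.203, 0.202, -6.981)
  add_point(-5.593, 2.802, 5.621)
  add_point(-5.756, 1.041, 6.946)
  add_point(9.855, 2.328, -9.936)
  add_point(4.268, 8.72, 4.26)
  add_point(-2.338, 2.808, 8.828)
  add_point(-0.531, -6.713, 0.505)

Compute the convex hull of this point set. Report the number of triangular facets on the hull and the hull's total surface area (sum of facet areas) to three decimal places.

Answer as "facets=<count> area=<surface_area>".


facets=24 area=973.246

Hull vertices (14/18): indices [0, 1, 2, 3, 4, 6, 7, 8, 12, 13, 14, 15, 16, 17].

Per-facet area ½‖(b−a)×(c−a)‖:
  f1: (p3, p1, p14) → 100.4006
  f2: (p17, p3, p1) → 35.6856
  f3: (p4, p15, p14) → 44.8781
  f4: (p4, p3, p14) → 114.2354
  f5: (p0, p15, p14) → 23.1046
  f6: (p0, p6, p14) → 138.7250
  f7: (p0, p6, p8) → 32.6720
  f8: (p7, p1, p14) → 36.3625
  f9: (p7, p6, p14) → 31.0833
  f10: (p7, p17, p1) → 36.3745
  f11: (p7, p6, p8) → 5.7524
  f12: (p2, p7, p8) → 17.4536
  f13: (p2, p7, p17) → 47.1475
  f14: (p2, p13, p3) → 45.4602
  f15: (p2, p17, p3) → 37.5682
  f16: (p16, p13, p3) → 20.9336
  f17: (p16, p4, p3) → 63.9637
  f18: (p16, p4, p15) → 23.3921
  f19: (p12, p16, p13) → 4.6961
  f20: (p12, p0, p8) → 56.8776
  f21: (p12, p0, p15) → 7.6516
  f22: (p12, p16, p15) → 22.5234
  f23: (p12, p2, p8) → 17.4519
  f24: (p12, p2, p13) → 8.8525
Σ area = 973.246

Euler: V−E+F = 14−36+24 = 2.


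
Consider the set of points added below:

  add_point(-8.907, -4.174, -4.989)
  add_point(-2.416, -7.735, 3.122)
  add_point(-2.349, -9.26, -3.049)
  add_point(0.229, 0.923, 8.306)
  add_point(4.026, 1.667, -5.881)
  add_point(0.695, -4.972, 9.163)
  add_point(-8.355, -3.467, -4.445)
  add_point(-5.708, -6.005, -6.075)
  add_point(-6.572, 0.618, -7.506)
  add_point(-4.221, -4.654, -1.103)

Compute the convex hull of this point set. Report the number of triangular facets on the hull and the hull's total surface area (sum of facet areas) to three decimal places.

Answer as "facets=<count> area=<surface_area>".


facets=14 area=462.184

Points on the hull: [0, 1, 2, 3, 4, 5, 6, 7, 8] (9 of 10).

Area of each hull facet:
  f1: (p5, p2, p4) → 84.7161
  f2: (p3, p5, p0) → 50.0274
  f3: (p3, p5, p4) → 43.3073
  f4: (p7, p2, p0) → 8.3392
  f5: (p7, p2, p4) → 34.2758
  f6: (p1, p2, p0) → 27.0239
  f7: (p1, p5, p0) → 27.2321
  f8: (p1, p5, p2) → 10.8397
  f9: (p6, p3, p0) → 3.9628
  f10: (p8, p7, p0) → 11.3035
  f11: (p8, p7, p4) → 36.7238
  f12: (p8, p6, p0) → 2.6126
  f13: (p8, p3, p4) → 78.6986
  f14: (p8, p6, p3) → 43.1207
Σ area = 462.184

Euler: V−E+F = 9−21+14 = 2.


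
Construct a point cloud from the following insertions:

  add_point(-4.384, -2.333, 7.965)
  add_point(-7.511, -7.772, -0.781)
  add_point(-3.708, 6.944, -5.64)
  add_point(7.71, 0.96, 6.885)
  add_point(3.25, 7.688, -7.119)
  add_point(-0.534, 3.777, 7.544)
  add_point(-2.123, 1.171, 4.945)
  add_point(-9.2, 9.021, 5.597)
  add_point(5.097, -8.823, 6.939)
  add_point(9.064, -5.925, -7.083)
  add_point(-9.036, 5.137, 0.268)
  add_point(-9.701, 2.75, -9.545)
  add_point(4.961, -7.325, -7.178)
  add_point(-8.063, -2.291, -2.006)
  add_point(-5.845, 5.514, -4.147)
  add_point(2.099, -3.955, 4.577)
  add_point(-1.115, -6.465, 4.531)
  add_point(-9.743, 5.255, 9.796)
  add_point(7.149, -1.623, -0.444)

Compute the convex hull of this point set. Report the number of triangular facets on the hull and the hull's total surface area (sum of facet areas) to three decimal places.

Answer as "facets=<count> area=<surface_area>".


Extreme-point indices: [0, 1, 2, 3, 4, 5, 7, 8, 9, 11, 12, 17] — 12 of 19 on the boundary.

Per-facet area ½‖(b−a)×(c−a)‖:
  f1: (p3, p8, p17) → 92.1685
  f2: (p3, p8, p9) → 72.5900
  f3: (p1, p11, p17) → 114.7639
  f4: (p7, p11, p17) → 42.0038
  f5: (p4, p11, p9) → 104.0651
  f6: (p4, p3, p9) → 104.0666
  f7: (p4, p7, p3) → 132.5781
  f8: (p0, p8, p17) → 19.6118
  f9: (p0, p1, p17) → 46.7538
  f10: (p0, p1, p8) → 61.6478
  f11: (p12, p11, p9) → 31.2836
  f12: (p12, p1, p11) → 95.7917
  f13: (p12, p8, p9) → 30.7810
  f14: (p12, p1, p8) → 88.9787
  f15: (p5, p3, p17) → 9.6729
  f16: (p5, p7, p17) → 26.8188
  f17: (p5, p7, p3) → 15.0639
  f18: (p2, p7, p11) → 51.6353
  f19: (p2, p4, p11) → 22.3197
  f20: (p2, p4, p7) → 36.6857
Σ area = 1199.281

Euler characteristic 12−30+20 = 2 ✓

facets=20 area=1199.281


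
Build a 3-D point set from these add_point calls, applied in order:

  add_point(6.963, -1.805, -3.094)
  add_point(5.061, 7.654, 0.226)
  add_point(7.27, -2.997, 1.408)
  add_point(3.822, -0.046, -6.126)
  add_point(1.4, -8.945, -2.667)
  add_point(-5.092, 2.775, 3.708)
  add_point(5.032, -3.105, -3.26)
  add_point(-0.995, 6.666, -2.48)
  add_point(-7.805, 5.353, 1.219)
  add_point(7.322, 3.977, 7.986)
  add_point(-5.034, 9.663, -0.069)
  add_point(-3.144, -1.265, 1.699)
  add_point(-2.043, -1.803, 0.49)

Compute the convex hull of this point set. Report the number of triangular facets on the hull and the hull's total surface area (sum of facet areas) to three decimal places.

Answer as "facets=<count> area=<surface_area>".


Hull vertices (11/13): indices [0, 1, 2, 3, 4, 5, 7, 8, 9, 10, 11].

Per-facet area ½‖(b−a)×(c−a)‖:
  f1: (p3, p4, p8) → 72.7121
  f2: (p5, p9, p8) → 21.2858
  f3: (p2, p4, p9) → 28.4601
  f4: (p10, p9, p8) → 41.7574
  f5: (p10, p1, p9) → 42.7327
  f6: (p10, p3, p8) → 37.9283
  f7: (p11, p4, p9) → 65.2252
  f8: (p11, p5, p9) → 31.9523
  f9: (p11, p4, p8) → 20.0119
  f10: (p11, p5, p8) → 9.6622
  f11: (p0, p3, p4) → 21.2477
  f12: (p0, p2, p4) → 20.6909
  f13: (p0, p1, p3) → 23.1786
  f14: (p0, p1, p9) → 44.8105
  f15: (p0, p2, p9) → 19.6701
  f16: (p7, p1, p3) → 29.6094
  f17: (p7, p10, p3) → 7.0342
  f18: (p7, p10, p1) → 17.1378
Σ area = 555.107

Check V−E+F: 11 − 27 + 18 = 2.

facets=18 area=555.107


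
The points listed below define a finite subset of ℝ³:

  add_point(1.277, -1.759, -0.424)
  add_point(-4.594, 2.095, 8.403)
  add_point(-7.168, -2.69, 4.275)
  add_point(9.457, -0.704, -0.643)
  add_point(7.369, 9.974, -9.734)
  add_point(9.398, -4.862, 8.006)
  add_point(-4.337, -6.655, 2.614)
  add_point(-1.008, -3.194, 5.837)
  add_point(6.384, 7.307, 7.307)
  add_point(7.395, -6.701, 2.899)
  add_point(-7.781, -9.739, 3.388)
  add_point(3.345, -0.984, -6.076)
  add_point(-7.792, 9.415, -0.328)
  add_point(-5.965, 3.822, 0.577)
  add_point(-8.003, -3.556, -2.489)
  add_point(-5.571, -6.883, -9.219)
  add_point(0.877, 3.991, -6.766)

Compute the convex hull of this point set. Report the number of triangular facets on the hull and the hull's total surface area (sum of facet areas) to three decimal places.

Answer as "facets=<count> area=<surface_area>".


facets=20 area=1219.752

Extreme-point indices: [1, 2, 3, 4, 5, 8, 9, 10, 11, 12, 14, 15] — 12 of 17 on the boundary.

Area of each hull facet:
  f1: (p15, p12, p14) → 43.3050
  f2: (p15, p12, p4) → 157.8719
  f3: (p8, p4, p3) → 82.3366
  f4: (p8, p12, p4) → 126.3730
  f5: (p8, p12, p1) → 71.9208
  f6: (p11, p4, p3) → 49.8970
  f7: (p11, p15, p3) → 27.1666
  f8: (p11, p15, p4) → 51.6176
  f9: (p10, p15, p14) → 32.3835
  f10: (p10, p12, p14) → 44.8465
  f11: (p9, p15, p3) → 64.0154
  f12: (p9, p10, p15) → 98.6103
  f13: (p2, p12, p1) → 40.1094
  f14: (p2, p10, p1) → 14.5701
  f15: (p2, p10, p12) → 22.4146
  f16: (p5, p10, p1) → 101.5699
  f17: (p5, p9, p10) → 41.5491
  f18: (p5, p8, p1) → 75.0084
  f19: (p5, p8, p3) → 53.2245
  f20: (p5, p9, p3) → 20.9620
Σ area = 1219.752

Euler characteristic 12−30+20 = 2 ✓


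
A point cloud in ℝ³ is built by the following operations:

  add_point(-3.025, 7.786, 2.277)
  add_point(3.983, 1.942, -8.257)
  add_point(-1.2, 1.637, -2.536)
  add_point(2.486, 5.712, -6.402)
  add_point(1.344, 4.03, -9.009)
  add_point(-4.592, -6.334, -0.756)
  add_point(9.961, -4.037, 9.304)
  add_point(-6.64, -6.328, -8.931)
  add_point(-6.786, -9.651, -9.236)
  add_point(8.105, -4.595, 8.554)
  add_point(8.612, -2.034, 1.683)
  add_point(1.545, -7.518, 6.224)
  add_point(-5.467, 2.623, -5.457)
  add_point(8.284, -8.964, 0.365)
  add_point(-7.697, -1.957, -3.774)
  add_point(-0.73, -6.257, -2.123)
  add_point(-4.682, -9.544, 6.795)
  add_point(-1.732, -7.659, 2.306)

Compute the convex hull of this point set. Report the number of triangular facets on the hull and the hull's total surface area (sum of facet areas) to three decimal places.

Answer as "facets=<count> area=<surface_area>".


facets=20 area=976.931

Hull vertices (12/18): indices [0, 1, 3, 4, 6, 7, 8, 10, 12, 13, 14, 16].

Facet areas (half cross-product norm):
  f1: (p16, p0, p14) → 82.6699
  f2: (p16, p0, p6) → 131.7813
  f3: (p16, p8, p14) → 63.2767
  f4: (p12, p0, p14) → 24.5051
  f5: (p12, p4, p0) → 37.4982
  f6: (p3, p0, p6) → 97.6281
  f7: (p3, p4, p0) → 14.2247
  f8: (p13, p16, p6) → 73.0859
  f9: (p13, p16, p8) → 110.8059
  f10: (p7, p4, p8) → 12.6846
  f11: (p7, p12, p4) → 37.5440
  f12: (p7, p8, p14) → 8.1874
  f13: (p7, p12, p14) → 17.7961
  f14: (p1, p3, p4) → 5.6527
  f15: (p1, p4, p8) → 27.2198
  f16: (p1, p13, p8) → 109.6454
  f17: (p10, p3, p6) → 27.9222
  f18: (p10, p1, p3) → 25.9538
  f19: (p10, p13, p6) → 28.1768
  f20: (p10, p1, p13) → 40.6723
Σ area = 976.931

Euler characteristic 12−30+20 = 2 ✓


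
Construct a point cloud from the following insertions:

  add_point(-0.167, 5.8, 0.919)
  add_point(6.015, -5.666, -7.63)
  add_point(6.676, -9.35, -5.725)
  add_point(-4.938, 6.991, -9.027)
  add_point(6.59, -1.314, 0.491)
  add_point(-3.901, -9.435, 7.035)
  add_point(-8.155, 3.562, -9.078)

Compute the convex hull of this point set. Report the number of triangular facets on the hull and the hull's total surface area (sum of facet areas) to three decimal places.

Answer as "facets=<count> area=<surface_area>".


Points on the hull: [0, 1, 2, 3, 4, 5, 6] (7 of 7).

Area of each hull facet:
  f1: (p5, p2, p6) → 155.3562
  f2: (p4, p5, p2) → 74.2095
  f3: (p1, p2, p6) → 27.1721
  f4: (p1, p3, p6) → 39.2813
  f5: (p1, p4, p2) → 19.3848
  f6: (p1, p4, p3) → 75.2343
  f7: (p0, p5, p6) → 109.3469
  f8: (p0, p3, p6) → 25.4127
  f9: (p0, p4, p5) → 72.2032
  f10: (p0, p4, p3) → 51.3430
Σ area = 648.944

Euler: V−E+F = 7−15+10 = 2.

facets=10 area=648.944


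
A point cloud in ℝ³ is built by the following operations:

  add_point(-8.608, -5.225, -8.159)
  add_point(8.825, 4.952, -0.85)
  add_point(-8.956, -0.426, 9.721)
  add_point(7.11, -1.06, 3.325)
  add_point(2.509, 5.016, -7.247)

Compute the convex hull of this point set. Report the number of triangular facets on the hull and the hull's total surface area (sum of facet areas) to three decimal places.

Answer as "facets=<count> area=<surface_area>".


facets=6 area=569.600

Extreme-point indices: [0, 1, 2, 3, 4] — 5 of 5 on the boundary.

Per-facet area ½‖(b−a)×(c−a)‖:
  f1: (p4, p1, p2) → 93.4803
  f2: (p4, p0, p2) → 136.7672
  f3: (p3, p1, p2) → 59.9536
  f4: (p3, p0, p2) → 147.9272
  f5: (p3, p4, p1) → 32.7990
  f6: (p3, p4, p0) → 98.6725
Σ area = 569.600

Check V−E+F: 5 − 9 + 6 = 2.


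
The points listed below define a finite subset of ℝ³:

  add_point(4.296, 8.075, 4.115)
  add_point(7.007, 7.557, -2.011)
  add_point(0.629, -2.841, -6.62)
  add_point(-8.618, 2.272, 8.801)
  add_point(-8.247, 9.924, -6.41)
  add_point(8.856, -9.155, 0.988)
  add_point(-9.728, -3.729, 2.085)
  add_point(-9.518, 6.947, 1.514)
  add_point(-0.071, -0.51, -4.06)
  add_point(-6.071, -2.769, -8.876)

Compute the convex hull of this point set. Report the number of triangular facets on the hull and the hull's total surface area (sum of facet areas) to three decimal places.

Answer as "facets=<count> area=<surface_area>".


facets=14 area=964.099

Points on the hull: [0, 1, 2, 3, 4, 5, 6, 7, 9] (9 of 10).

Per-facet area ½‖(b−a)×(c−a)‖:
  f1: (p3, p5, p6) → 87.4520
  f2: (p0, p3, p5) → 134.2814
  f3: (p9, p5, p6) → 106.0174
  f4: (p9, p4, p6) → 75.1563
  f5: (p7, p4, p6) → 41.9532
  f6: (p7, p3, p6) → 37.9484
  f7: (p7, p0, p4) → 60.3536
  f8: (p7, p0, p3) → 59.9693
  f9: (p1, p0, p5) → 57.3303
  f10: (p1, p0, p4) → 53.3548
  f11: (p1, p9, p4) → 101.9200
  f12: (p2, p9, p5) → 27.2859
  f13: (p2, p1, p5) → 83.1432
  f14: (p2, p1, p9) → 37.9327
Σ area = 964.099

Euler: V−E+F = 9−21+14 = 2.


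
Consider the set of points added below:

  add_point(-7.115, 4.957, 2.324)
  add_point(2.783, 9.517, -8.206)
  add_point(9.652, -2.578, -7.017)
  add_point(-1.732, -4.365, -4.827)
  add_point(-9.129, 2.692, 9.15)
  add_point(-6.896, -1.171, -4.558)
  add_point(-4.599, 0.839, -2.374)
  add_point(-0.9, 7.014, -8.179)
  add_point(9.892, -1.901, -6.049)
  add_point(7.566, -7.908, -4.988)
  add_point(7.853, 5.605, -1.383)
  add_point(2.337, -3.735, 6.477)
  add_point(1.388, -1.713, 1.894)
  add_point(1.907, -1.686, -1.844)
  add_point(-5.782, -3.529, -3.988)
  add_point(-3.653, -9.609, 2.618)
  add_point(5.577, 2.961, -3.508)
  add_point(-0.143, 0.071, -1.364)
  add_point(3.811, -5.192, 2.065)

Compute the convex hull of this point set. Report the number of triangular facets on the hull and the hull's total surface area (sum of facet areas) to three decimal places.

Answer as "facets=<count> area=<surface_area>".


Hull vertices (13/19): indices [0, 1, 2, 3, 4, 5, 7, 8, 9, 10, 11, 14, 15].

Per-facet area ½‖(b−a)×(c−a)‖:
  f1: (p5, p15, p4) → 77.8749
  f2: (p11, p15, p4) → 61.0695
  f3: (p0, p1, p4) → 24.3773
  f4: (p0, p5, p4) → 30.0603
  f5: (p9, p11, p8) → 43.3279
  f6: (p9, p11, p15) → 58.3621
  f7: (p10, p1, p8) → 42.2545
  f8: (p10, p11, p8) → 59.7293
  f9: (p10, p1, p4) → 94.4739
  f10: (p10, p11, p4) → 89.0199
  f11: (p7, p0, p1) → 23.6393
  f12: (p7, p0, p5) → 48.1875
  f13: (p7, p3, p5) → 32.6102
  f14: (p14, p5, p15) → 6.8470
  f15: (p14, p3, p5) → 4.7651
  f16: (p14, p9, p15) → 60.2923
  f17: (p14, p9, p3) → 5.0598
  f18: (p2, p9, p3) → 30.2130
  f19: (p2, p7, p3) → 67.2235
  f20: (p2, p9, p8) → 3.4993
  f21: (p2, p1, p8) → 7.9706
  f22: (p2, p7, p1) → 30.9821
Σ area = 901.839

Euler: V−E+F = 13−33+22 = 2.

facets=22 area=901.839


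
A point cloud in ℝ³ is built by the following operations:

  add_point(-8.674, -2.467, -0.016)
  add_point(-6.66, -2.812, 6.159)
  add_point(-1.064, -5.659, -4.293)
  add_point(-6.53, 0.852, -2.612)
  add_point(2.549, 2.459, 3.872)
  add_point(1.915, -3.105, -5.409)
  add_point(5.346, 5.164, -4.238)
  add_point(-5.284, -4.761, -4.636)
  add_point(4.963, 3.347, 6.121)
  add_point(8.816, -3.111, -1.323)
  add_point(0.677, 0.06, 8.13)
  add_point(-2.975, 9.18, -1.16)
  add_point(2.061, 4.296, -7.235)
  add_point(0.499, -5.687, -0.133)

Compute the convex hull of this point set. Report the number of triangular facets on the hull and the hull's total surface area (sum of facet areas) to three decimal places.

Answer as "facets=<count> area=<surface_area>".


Points on the hull: [0, 1, 2, 3, 5, 6, 7, 8, 9, 10, 11, 12, 13] (13 of 14).

Facet areas (half cross-product norm):
  f1: (p13, p10, p9) → 44.1136
  f2: (p8, p10, p9) → 30.0561
  f3: (p8, p10, p11) → 35.2956
  f4: (p3, p11, p0) → 14.8997
  f5: (p3, p12, p11) → 39.5122
  f6: (p1, p13, p10) → 37.1551
  f7: (p1, p11, p0) → 42.3324
  f8: (p1, p10, p11) → 54.0872
  f9: (p2, p13, p9) → 19.1148
  f10: (p6, p12, p11) → 20.8142
  f11: (p6, p8, p11) → 49.3278
  f12: (p6, p12, p9) → 20.3678
  f13: (p6, p8, p9) → 44.5292
  f14: (p5, p12, p9) → 30.4002
  f15: (p5, p2, p9) → 14.2741
  f16: (p7, p3, p12) → 31.5296
  f17: (p7, p5, p12) → 27.3411
  f18: (p7, p5, p2) → 7.3118
  f19: (p7, p3, p0) → 13.3782
  f20: (p7, p1, p0) → 17.1362
  f21: (p7, p1, p13) → 35.9219
  f22: (p7, p2, p13) → 8.7348
Σ area = 637.634

Euler characteristic 13−33+22 = 2 ✓

facets=22 area=637.634


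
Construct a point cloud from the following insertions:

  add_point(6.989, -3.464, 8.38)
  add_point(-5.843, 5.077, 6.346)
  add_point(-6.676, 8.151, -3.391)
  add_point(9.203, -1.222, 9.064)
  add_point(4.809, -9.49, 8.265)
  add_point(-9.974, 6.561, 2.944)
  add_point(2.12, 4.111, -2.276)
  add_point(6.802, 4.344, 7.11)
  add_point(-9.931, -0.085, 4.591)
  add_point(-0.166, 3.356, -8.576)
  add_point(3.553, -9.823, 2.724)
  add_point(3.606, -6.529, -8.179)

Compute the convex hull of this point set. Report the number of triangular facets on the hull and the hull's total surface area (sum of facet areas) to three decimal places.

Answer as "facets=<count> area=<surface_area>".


facets=18 area=906.873

Hull vertices (11/12): indices [1, 2, 3, 4, 5, 6, 7, 8, 9, 10, 11].

Triangle areas on the boundary:
  f1: (p11, p4, p3) → 78.6505
  f2: (p11, p4, p10) → 13.1481
  f3: (p11, p7, p3) → 59.5062
  f4: (p11, p7, p9) → 90.3007
  f5: (p2, p7, p5) → 62.4776
  f6: (p2, p11, p9) → 36.9337
  f7: (p1, p4, p3) → 77.2727
  f8: (p1, p7, p5) → 21.4389
  f9: (p1, p7, p3) → 36.1945
  f10: (p6, p7, p9) → 5.1290
  f11: (p6, p2, p9) → 30.5705
  f12: (p6, p2, p7) → 44.3804
  f13: (p8, p1, p5) → 17.3294
  f14: (p8, p1, p4) → 60.1961
  f15: (p8, p4, p10) → 47.5988
  f16: (p8, p11, p10) → 95.1579
  f17: (p8, p2, p5) → 22.7757
  f18: (p8, p2, p11) → 107.8126
Σ area = 906.873

Euler characteristic 11−27+18 = 2 ✓


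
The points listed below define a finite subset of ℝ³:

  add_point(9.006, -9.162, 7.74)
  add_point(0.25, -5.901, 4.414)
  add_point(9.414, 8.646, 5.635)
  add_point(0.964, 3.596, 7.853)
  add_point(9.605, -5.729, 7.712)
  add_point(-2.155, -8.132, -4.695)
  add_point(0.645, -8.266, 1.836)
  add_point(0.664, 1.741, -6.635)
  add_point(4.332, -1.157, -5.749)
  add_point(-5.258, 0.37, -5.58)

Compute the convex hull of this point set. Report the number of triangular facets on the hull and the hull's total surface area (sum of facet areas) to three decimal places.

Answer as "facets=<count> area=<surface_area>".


Extreme-point indices: [0, 1, 2, 3, 4, 5, 6, 7, 8, 9] — 10 of 10 on the boundary.

Area of each hull facet:
  f1: (p3, p2, p9) → 73.9066
  f2: (p3, p2, p4) → 62.7908
  f3: (p8, p2, p4) → 99.4262
  f4: (p7, p2, p9) → 45.0631
  f5: (p7, p8, p2) → 37.7284
  f6: (p0, p3, p4) → 17.6292
  f7: (p0, p8, p4) → 25.6196
  f8: (p1, p0, p3) → 49.7716
  f9: (p1, p0, p6) → 17.4106
  f10: (p1, p3, p9) → 65.0606
  f11: (p5, p0, p8) → 75.8685
  f12: (p5, p0, p6) → 19.2172
  f13: (p5, p7, p9) → 27.9023
  f14: (p5, p7, p8) → 22.7601
  f15: (p5, p1, p9) → 43.9877
  f16: (p5, p1, p6) → 9.8555
Σ area = 693.998

Euler characteristic 10−24+16 = 2 ✓

facets=16 area=693.998


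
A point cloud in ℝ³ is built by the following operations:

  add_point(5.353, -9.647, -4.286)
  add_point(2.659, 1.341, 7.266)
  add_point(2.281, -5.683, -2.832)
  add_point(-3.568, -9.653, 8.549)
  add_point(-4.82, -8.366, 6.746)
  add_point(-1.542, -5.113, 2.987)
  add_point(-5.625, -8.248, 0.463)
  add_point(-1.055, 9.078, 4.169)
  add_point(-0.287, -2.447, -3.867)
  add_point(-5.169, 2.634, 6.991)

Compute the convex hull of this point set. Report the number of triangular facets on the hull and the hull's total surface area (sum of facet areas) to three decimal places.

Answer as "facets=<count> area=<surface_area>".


facets=12 area=532.821

8 of the 10 inputs are extreme points: [0, 1, 3, 4, 6, 7, 8, 9].

Per-facet area ½‖(b−a)×(c−a)‖:
  f1: (p3, p0, p6) → 50.4737
  f2: (p1, p7, p0) → 67.5544
  f3: (p1, p3, p0) → 92.4802
  f4: (p8, p0, p6) → 40.8780
  f5: (p8, p7, p6) → 61.7146
  f6: (p8, p7, p0) → 45.7552
  f7: (p9, p7, p6) → 44.2664
  f8: (p9, p1, p7) → 30.2171
  f9: (p9, p1, p3) → 47.4269
  f10: (p4, p3, p6) → 5.0973
  f11: (p4, p9, p6) → 34.8712
  f12: (p4, p9, p3) → 12.0864
Σ area = 532.821

Euler characteristic 8−18+12 = 2 ✓


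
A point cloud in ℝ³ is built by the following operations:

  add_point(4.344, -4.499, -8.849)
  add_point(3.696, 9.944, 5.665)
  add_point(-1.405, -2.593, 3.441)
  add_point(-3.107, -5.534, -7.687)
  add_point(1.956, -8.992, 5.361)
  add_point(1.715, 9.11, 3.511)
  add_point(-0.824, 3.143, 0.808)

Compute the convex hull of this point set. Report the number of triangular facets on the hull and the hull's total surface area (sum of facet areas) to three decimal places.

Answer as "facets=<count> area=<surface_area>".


facets=10 area=455.753

7 of the 7 inputs are extreme points: [0, 1, 2, 3, 4, 5, 6].

Per-facet area ½‖(b−a)×(c−a)‖:
  f1: (p4, p0, p3) → 54.0411
  f2: (p4, p1, p0) → 137.1021
  f3: (p2, p4, p3) → 43.3110
  f4: (p2, p4, p1) → 42.0245
  f5: (p5, p0, p3) → 69.9780
  f6: (p5, p1, p0) → 23.0215
  f7: (p5, p2, p1) → 16.5789
  f8: (p6, p2, p3) → 36.4263
  f9: (p6, p5, p3) → 16.1986
  f10: (p6, p5, p2) → 17.0712
Σ area = 455.753

Check V−E+F: 7 − 15 + 10 = 2.


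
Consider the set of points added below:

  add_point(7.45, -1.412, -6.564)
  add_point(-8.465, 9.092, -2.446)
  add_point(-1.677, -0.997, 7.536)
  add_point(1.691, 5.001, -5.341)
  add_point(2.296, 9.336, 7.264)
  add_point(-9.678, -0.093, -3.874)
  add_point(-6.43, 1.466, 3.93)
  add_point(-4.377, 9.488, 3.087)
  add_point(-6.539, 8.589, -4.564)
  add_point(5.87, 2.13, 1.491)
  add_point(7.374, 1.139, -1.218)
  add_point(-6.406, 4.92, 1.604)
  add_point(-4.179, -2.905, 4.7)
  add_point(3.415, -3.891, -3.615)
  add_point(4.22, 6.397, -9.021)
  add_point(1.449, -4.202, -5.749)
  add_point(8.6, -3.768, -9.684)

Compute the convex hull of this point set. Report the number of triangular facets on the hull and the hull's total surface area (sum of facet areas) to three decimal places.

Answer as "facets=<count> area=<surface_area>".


facets=24 area=815.218

Points on the hull: [1, 2, 4, 5, 6, 7, 8, 9, 10, 12, 13, 14, 15, 16] (14 of 17).

Area of each hull facet:
  f1: (p4, p2, p7) → 41.9413
  f2: (p14, p16, p5) → 89.6962
  f3: (p10, p2, p16) → 50.6945
  f4: (p10, p14, p16) → 45.4240
  f5: (p10, p14, p4) → 63.6232
  f6: (p15, p16, p5) → 24.4011
  f7: (p15, p12, p5) → 56.7702
  f8: (p13, p2, p16) → 18.2160
  f9: (p13, p12, p2) → 23.7226
  f10: (p13, p15, p16) → 11.5687
  f11: (p13, p15, p12) → 16.4196
  f12: (p6, p2, p7) → 26.0582
  f13: (p6, p12, p2) → 10.5369
  f14: (p6, p1, p7) → 28.4685
  f15: (p6, p12, p5) → 21.1389
  f16: (p6, p1, p5) → 37.5095
  f17: (p9, p4, p2) → 46.3049
  f18: (p9, p10, p2) → 11.0276
  f19: (p9, p10, p4) → 7.8210
  f20: (p8, p14, p5) → 54.1248
  f21: (p8, p1, p5) → 13.3625
  f22: (p8, p14, p4) → 85.1892
  f23: (p8, p4, p7) → 21.3909
  f24: (p8, p1, p7) → 9.8081
Σ area = 815.218

Euler characteristic 14−36+24 = 2 ✓


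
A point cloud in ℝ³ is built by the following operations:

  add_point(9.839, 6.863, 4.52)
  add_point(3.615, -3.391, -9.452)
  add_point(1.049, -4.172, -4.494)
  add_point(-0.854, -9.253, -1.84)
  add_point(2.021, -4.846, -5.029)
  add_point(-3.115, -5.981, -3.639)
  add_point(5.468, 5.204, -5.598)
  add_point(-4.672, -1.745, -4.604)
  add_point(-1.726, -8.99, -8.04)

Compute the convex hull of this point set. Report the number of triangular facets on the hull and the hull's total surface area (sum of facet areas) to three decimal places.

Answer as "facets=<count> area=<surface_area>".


Hull vertices (7/9): indices [0, 1, 3, 5, 6, 7, 8].

Area of each hull facet:
  f1: (p3, p0, p7) → 84.6426
  f2: (p1, p3, p0) → 97.1256
  f3: (p6, p0, p7) → 64.8039
  f4: (p6, p1, p7) → 45.9333
  f5: (p6, p1, p0) → 43.8323
  f6: (p8, p1, p7) → 32.0770
  f7: (p8, p1, p3) → 24.4875
  f8: (p5, p3, p7) → 3.1781
  f9: (p5, p8, p7) → 11.5413
  f10: (p5, p8, p3) → 11.7543
Σ area = 419.376

Check V−E+F: 7 − 15 + 10 = 2.

facets=10 area=419.376


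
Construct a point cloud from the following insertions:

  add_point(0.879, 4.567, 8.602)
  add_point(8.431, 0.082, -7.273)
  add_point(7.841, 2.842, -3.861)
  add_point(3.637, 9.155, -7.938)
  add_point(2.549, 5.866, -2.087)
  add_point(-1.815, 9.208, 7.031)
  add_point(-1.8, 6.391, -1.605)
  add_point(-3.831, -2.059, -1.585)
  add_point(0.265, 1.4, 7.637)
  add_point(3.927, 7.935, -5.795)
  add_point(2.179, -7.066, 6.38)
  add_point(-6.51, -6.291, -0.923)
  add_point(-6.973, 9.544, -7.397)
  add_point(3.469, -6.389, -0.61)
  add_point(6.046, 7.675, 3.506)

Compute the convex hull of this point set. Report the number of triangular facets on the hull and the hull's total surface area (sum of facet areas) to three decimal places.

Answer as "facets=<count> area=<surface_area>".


facets=18 area=874.948

11 of the 15 inputs are extreme points: [0, 1, 2, 3, 5, 8, 10, 11, 12, 13, 14].

Triangle areas on the boundary:
  f1: (p11, p1, p12) → 133.0691
  f2: (p14, p0, p10) → 46.1502
  f3: (p13, p10, p1) → 24.3093
  f4: (p13, p11, p1) → 47.0760
  f5: (p13, p11, p10) → 35.2477
  f6: (p8, p0, p10) → 6.1479
  f7: (p8, p11, p10) → 49.3944
  f8: (p3, p1, p12) → 47.5161
  f9: (p5, p14, p0) → 21.6575
  f10: (p5, p11, p12) → 121.0035
  f11: (p5, p3, p12) → 77.9935
  f12: (p5, p3, p14) → 50.6806
  f13: (p5, p8, p0) → 7.4429
  f14: (p5, p8, p11) → 50.1155
  f15: (p2, p3, p1) → 18.8279
  f16: (p2, p3, p14) → 38.5060
  f17: (p2, p10, p1) → 33.5044
  f18: (p2, p14, p10) → 66.3057
Σ area = 874.948

Euler characteristic 11−27+18 = 2 ✓


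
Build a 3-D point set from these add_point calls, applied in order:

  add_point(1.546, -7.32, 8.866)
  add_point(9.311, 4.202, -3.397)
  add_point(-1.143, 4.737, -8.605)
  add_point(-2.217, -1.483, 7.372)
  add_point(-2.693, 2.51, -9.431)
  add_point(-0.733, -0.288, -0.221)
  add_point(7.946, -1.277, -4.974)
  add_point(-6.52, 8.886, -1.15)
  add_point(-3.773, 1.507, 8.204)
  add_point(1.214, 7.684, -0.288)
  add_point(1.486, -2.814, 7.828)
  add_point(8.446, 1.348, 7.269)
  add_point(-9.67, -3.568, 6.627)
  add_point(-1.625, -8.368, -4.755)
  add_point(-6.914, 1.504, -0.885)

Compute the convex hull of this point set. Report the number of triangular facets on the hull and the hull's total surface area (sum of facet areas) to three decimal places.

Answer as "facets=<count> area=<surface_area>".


facets=20 area=934.850

Hull vertices (12/15): indices [0, 1, 2, 4, 6, 7, 8, 9, 11, 12, 13, 14].

Triangle areas on the boundary:
  f1: (p4, p13, p12) → 87.5451
  f2: (p8, p7, p12) → 48.4211
  f3: (p9, p11, p1) → 49.4991
  f4: (p9, p8, p7) → 44.1910
  f5: (p9, p8, p11) → 62.6275
  f6: (p6, p11, p1) → 32.4641
  f7: (p6, p4, p13) → 62.1388
  f8: (p14, p7, p12) → 28.5893
  f9: (p14, p4, p12) → 20.5829
  f10: (p14, p4, p7) → 34.9920
  f11: (p2, p4, p7) → 13.8586
  f12: (p2, p9, p1) → 41.8213
  f13: (p2, p9, p7) → 34.2568
  f14: (p2, p6, p1) → 32.8478
  f15: (p2, p6, p4) → 16.1856
  f16: (p0, p6, p13) → 81.7090
  f17: (p0, p6, p11) → 70.0553
  f18: (p0, p13, p12) → 78.4813
  f19: (p0, p8, p11) → 54.0646
  f20: (p0, p8, p12) → 40.5188
Σ area = 934.850

Euler: V−E+F = 12−30+20 = 2.


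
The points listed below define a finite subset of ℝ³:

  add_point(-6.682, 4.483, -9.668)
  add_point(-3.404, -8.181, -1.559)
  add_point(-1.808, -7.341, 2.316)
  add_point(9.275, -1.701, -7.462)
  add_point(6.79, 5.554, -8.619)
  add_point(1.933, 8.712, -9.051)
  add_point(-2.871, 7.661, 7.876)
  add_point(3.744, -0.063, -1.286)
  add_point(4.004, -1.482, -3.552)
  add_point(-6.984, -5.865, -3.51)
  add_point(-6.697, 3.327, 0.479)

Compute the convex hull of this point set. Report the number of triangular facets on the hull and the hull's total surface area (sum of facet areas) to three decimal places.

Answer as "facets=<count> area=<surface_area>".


facets=14 area=758.724

Points on the hull: [0, 1, 2, 3, 4, 5, 6, 9, 10] (9 of 11).

Per-facet area ½‖(b−a)×(c−a)‖:
  f1: (p0, p3, p9) → 97.3467
  f2: (p5, p0, p6) → 82.8899
  f3: (p2, p6, p9) → 63.5459
  f4: (p2, p6, p3) → 126.4908
  f5: (p10, p6, p9) → 31.2030
  f6: (p10, p0, p9) → 48.9639
  f7: (p10, p0, p6) → 32.7643
  f8: (p4, p6, p3) → 73.8888
  f9: (p4, p5, p6) → 50.8061
  f10: (p4, p0, p3) → 50.8112
  f11: (p4, p5, p0) → 23.9505
  f12: (p1, p3, p9) → 34.8853
  f13: (p1, p2, p9) → 8.2663
  f14: (p1, p2, p3) → 32.9112
Σ area = 758.724

Euler: V−E+F = 9−21+14 = 2.


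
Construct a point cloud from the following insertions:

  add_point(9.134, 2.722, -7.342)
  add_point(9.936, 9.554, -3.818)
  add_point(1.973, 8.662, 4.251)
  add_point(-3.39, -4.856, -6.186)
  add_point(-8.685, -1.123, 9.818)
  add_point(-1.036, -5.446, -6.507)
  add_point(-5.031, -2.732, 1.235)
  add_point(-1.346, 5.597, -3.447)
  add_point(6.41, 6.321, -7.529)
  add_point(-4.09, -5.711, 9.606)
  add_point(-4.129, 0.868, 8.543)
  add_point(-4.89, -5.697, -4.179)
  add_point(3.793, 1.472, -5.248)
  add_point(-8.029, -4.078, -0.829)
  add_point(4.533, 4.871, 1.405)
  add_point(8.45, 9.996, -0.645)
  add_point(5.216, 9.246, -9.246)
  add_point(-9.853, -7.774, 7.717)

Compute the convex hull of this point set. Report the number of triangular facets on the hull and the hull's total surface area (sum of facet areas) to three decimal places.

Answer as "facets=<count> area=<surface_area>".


14 of the 18 inputs are extreme points: [0, 1, 2, 3, 4, 5, 7, 9, 10, 11, 13, 15, 16, 17].

Facet areas (half cross-product norm):
  f1: (p9, p4, p17) → 19.0789
  f2: (p9, p5, p17) → 52.1747
  f3: (p0, p16, p1) → 24.8531
  f4: (p0, p5, p16) → 50.7135
  f5: (p0, p9, p5) → 104.6210
  f6: (p2, p7, p4) → 68.2646
  f7: (p2, p7, p16) → 41.9349
  f8: (p3, p5, p16) → 19.5236
  f9: (p10, p9, p4) → 15.5433
  f10: (p10, p2, p4) → 13.0985
  f11: (p10, p2, p9) → 22.7952
  f12: (p15, p16, p1) → 11.6131
  f13: (p15, p2, p16) → 36.5650
  f14: (p15, p2, p9) → 53.0297
  f15: (p15, p0, p1) → 11.9976
  f16: (p15, p0, p9) → 110.2633
  f17: (p13, p7, p16) → 32.2549
  f18: (p13, p3, p16) → 55.4322
  f19: (p13, p4, p17) → 33.2628
  f20: (p13, p7, p4) → 66.6465
  f21: (p11, p13, p17) → 18.2232
  f22: (p11, p13, p3) → 4.0037
  f23: (p11, p5, p17) → 17.5010
  f24: (p11, p3, p5) → 2.6610
Σ area = 886.055

Euler: V−E+F = 14−36+24 = 2.

facets=24 area=886.055


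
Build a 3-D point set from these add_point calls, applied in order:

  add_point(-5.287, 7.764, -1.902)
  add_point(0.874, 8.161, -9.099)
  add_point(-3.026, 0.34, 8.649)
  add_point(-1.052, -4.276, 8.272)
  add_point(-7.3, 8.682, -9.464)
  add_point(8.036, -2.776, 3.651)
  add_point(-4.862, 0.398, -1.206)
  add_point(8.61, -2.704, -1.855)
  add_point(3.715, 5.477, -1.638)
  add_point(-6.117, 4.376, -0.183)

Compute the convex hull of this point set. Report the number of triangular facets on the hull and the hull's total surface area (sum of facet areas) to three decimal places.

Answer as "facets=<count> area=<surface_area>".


Points on the hull: [0, 1, 2, 3, 4, 5, 6, 7, 8, 9] (10 of 10).

Triangle areas on the boundary:
  f1: (p6, p7, p4) → 78.2883
  f2: (p6, p3, p7) → 71.7808
  f3: (p6, p2, p3) → 25.2346
  f4: (p1, p7, p4) → 50.9102
  f5: (p1, p8, p7) → 36.3265
  f6: (p0, p8, p2) → 57.4492
  f7: (p0, p1, p4) → 30.7614
  f8: (p0, p1, p8) → 35.3210
  f9: (p5, p8, p7) → 26.3420
  f10: (p5, p8, p2) → 62.8625
  f11: (p5, p3, p7) → 24.0224
  f12: (p5, p2, p3) → 25.1441
  f13: (p9, p6, p4) → 21.6423
  f14: (p9, p6, p2) → 21.1943
  f15: (p9, p0, p4) → 13.5121
  f16: (p9, p0, p2) → 14.8259
Σ area = 595.618

Euler: V−E+F = 10−24+16 = 2.

facets=16 area=595.618


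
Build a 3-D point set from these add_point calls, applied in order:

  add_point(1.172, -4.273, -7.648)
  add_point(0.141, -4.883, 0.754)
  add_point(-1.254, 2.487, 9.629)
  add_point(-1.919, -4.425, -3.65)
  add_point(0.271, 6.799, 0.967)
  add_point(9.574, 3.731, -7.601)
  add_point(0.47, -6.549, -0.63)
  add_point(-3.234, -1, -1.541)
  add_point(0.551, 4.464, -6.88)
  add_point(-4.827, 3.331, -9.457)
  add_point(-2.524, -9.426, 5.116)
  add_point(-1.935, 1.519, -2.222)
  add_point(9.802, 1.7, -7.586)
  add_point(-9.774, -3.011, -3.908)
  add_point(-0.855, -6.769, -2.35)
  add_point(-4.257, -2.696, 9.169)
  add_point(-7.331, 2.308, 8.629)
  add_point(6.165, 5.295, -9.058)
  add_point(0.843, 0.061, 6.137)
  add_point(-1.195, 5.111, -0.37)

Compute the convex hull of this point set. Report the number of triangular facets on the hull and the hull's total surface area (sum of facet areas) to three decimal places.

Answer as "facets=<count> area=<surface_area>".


facets=24 area=842.371

Points on the hull: [0, 2, 4, 5, 6, 9, 10, 12, 13, 14, 15, 16, 17, 18] (14 of 20).

Area of each hull facet:
  f1: (p0, p9, p13) → 45.9692
  f2: (p15, p2, p10) → 18.3110
  f3: (p18, p10, p12) → 81.8050
  f4: (p18, p2, p12) → 23.2492
  f5: (p18, p2, p10) → 21.9101
  f6: (p16, p9, p13) → 66.5494
  f7: (p16, p15, p2) → 15.6888
  f8: (p16, p10, p13) → 77.7399
  f9: (p16, p15, p10) → 14.9646
  f10: (p4, p16, p2) → 30.1684
  f11: (p4, p16, p9) → 69.6301
  f12: (p6, p10, p12) → 21.3903
  f13: (p6, p0, p12) → 37.6866
  f14: (p17, p4, p9) → 58.7817
  f15: (p17, p0, p12) → 27.4745
  f16: (p17, p0, p9) → 48.5897
  f17: (p14, p6, p10) → 7.2704
  f18: (p14, p6, p0) → 6.0903
  f19: (p14, p10, p13) → 39.5520
  f20: (p14, p0, p13) → 30.3756
  f21: (p5, p17, p12) → 3.5994
  f22: (p5, p17, p4) → 23.2634
  f23: (p5, p2, p12) → 20.8339
  f24: (p5, p4, p2) → 51.4775
Σ area = 842.371

Check V−E+F: 14 − 36 + 24 = 2.
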